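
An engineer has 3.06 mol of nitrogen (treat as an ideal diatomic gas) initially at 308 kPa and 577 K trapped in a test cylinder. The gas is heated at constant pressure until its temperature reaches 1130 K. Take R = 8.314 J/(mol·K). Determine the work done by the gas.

14100 J

V₁ = nRT₁/P₁ = 3.06×8.314×577/308 = 47.7 L.
Isobaric: P stays 308 kPa; V/T = const ⇒ T₂ = 1130 K, V₂ = 93.3 L.
W = PΔV = 308×(93.3−47.7) kPa·L = 14100 J.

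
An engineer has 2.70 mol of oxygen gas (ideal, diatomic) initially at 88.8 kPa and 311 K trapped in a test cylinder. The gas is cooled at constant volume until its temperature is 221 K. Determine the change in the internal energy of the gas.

-5050 J

V₁ = nRT₁/P₁ = 2.70×8.314×311/88.8 = 78.6 L.
Isochoric: V stays 78.6 L; P/T = const ⇒ T₂ = 221 K, P₂ = 63.1 kPa.
For an ideal gas ΔU = nCvΔT with Cv = (5/2)R = 20.8 J/(mol·K).
ΔU = 2.70×20.8×(221−311) = -5050 J.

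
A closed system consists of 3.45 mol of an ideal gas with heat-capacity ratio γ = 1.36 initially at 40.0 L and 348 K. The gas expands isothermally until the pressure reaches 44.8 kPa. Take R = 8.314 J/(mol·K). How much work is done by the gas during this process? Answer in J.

17100 J

P₁ = nRT₁/V₁ = 3.45×8.314×348/40.0 = 250 kPa.
Isothermal: T stays 348 K; PV = const ⇒ V₂ = 223 L, P₂ = 44.8 kPa.
W = nRT ln(V₂/V₁) = 3.45×8.314×348×ln(5.57) = 17100 J.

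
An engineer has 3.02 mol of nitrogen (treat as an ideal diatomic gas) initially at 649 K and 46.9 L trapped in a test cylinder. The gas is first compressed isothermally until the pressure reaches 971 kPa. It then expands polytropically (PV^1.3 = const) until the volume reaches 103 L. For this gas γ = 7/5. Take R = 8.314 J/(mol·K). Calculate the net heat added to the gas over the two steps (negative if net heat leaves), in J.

P₁ = nRT₁/V₁ = 3.02×8.314×649/46.9 = 347 kPa.
Step 1 — Isothermal: T stays 649 K; PV = const ⇒ V₂ = 16.8 L, P₂ = 971 kPa.
ΔU = 0 (ideal gas, T constant).
W = nRT ln(V₂/V₁) = 3.02×8.314×649×ln(0.358) = -16700 J.
Q = ΔU + W = -16700 J.
State after step 1: P = 971 kPa, V = 16.8 L, T = 649 K.
Step 2 — Polytropic n=1.3: T₂ = T₁(V₁/V₂)^(n−1) = 649×(0.163)^0.30 = 377 K; P₂ = P₁(V₁/V₂)^n = 91.8 kPa.
W = (P₁V₁−P₂V₂)/(n−1) = (971×16.8−91.8×103)/0.30 = 22800 J.
ΔU = nCvΔT = 3.02×20.8×(377−649) = -17100 J.
Q = ΔU + W = 5700 J.
Net over both steps: W = 6050 J, Q = -11000 J, ΔU = -17100 J.

-11000 J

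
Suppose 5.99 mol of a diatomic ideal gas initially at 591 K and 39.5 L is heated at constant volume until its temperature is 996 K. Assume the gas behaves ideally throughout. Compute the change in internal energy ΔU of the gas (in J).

50400 J

P₁ = nRT₁/V₁ = 5.99×8.314×591/39.5 = 745 kPa.
Isochoric: V stays 39.5 L; P/T = const ⇒ T₂ = 996 K, P₂ = 1260 kPa.
For an ideal gas ΔU = nCvΔT with Cv = (5/2)R = 20.8 J/(mol·K).
ΔU = 5.99×20.8×(996−591) = 50400 J.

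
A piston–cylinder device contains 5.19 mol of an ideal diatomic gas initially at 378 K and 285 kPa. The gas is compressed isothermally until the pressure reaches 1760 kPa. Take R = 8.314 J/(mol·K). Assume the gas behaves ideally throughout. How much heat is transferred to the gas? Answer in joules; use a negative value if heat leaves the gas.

-29700 J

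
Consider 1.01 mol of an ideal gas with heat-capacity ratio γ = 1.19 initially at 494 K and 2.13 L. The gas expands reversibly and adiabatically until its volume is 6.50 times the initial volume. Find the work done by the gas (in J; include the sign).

P₁ = nRT₁/V₁ = 1.01×8.314×494/2.13 = 1950 kPa.
Adiabatic: TV^(γ−1) = const ⇒ T₂ = 494×(0.154)^0.190 = 346 K; PV^γ = const ⇒ P₂ = 210 kPa.
ΔU = nCvΔT = 1.01×43.8×(346−494) = -6530 J.
Q = 0 for an adiabatic process, so W = −ΔU = 6530 J.

6530 J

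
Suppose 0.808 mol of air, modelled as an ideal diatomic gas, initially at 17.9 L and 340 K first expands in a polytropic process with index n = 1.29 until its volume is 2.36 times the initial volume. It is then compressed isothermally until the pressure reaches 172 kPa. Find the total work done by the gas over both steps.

P₁ = nRT₁/V₁ = 0.808×8.314×340/17.9 = 128 kPa.
Step 1 — Polytropic n=1.29: T₂ = T₁(V₁/V₂)^(n−1) = 340×(0.424)^0.29 = 265 K; P₂ = P₁(V₁/V₂)^n = 42.1 kPa.
W = (P₁V₁−P₂V₂)/(n−1) = (128×17.9−42.1×42.2)/0.29 = 1740 J.
ΔU = nCvΔT = 0.808×20.8×(265−340) = -1260 J.
Q = ΔU + W = 477 J.
State after step 1: P = 42.1 kPa, V = 42.2 L, T = 265 K.
Step 2 — Isothermal: T stays 265 K; PV = const ⇒ V₂ = 10.4 L, P₂ = 172 kPa.
ΔU = 0 (ideal gas, T constant).
W = nRT ln(V₂/V₁) = 0.808×8.314×265×ln(0.245) = -2500 J.
Q = ΔU + W = -2500 J.
Net over both steps: W = -768 J, Q = -2030 J, ΔU = -1260 J.

-768 J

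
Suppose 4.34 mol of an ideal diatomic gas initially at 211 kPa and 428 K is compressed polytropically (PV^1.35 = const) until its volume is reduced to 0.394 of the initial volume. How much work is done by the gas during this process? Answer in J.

-17000 J

V₁ = nRT₁/P₁ = 4.34×8.314×428/211 = 73.2 L.
Polytropic n=1.35: T₂ = T₁(V₁/V₂)^(n−1) = 428×(2.54)^0.35 = 593 K; P₂ = P₁(V₁/V₂)^n = 742 kPa.
W = (P₁V₁−P₂V₂)/(n−1) = (211×73.2−742×28.8)/0.35 = -17000 J.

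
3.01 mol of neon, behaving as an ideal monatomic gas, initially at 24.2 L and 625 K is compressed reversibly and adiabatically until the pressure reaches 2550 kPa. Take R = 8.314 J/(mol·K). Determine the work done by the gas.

-17200 J

P₁ = nRT₁/V₁ = 3.01×8.314×625/24.2 = 646 kPa.
Adiabatic: T₂/T₁ = (P₂/P₁)^((γ−1)/γ) ⇒ T₂ = 625×(3.95)^0.400 = 1080 K; V₂ = 10.6 L.
ΔU = nCvΔT = 3.01×12.5×(1080−625) = 17200 J.
Q = 0 for an adiabatic process, so W = −ΔU = -17200 J.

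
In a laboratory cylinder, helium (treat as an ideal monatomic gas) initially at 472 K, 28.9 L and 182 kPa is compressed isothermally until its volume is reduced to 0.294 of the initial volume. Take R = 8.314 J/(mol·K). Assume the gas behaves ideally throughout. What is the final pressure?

619 kPa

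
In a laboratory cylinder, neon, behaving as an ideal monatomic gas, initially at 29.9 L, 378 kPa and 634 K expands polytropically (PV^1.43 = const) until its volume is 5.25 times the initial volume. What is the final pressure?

Polytropic n=1.43: T₂ = T₁(V₁/V₂)^(n−1) = 634×(0.190)^0.43 = 311 K; P₂ = P₁(V₁/V₂)^n = 35.3 kPa.

35.3 kPa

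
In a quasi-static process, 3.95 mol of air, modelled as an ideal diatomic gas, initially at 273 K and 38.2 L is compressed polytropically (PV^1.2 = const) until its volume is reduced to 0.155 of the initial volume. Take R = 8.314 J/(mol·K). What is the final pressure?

2200 kPa

P₁ = nRT₁/V₁ = 3.95×8.314×273/38.2 = 235 kPa.
Polytropic n=1.2: T₂ = T₁(V₁/V₂)^(n−1) = 273×(6.45)^0.20 = 396 K; P₂ = P₁(V₁/V₂)^n = 2200 kPa.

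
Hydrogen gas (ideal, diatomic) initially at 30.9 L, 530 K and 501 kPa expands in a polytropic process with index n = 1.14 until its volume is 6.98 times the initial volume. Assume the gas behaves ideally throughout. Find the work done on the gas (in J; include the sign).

n = P₁V₁/(RT₁) = 501×30.9/(8.314×530) = 3.51 mol.
Polytropic n=1.14: T₂ = T₁(V₁/V₂)^(n−1) = 530×(0.143)^0.14 = 404 K; P₂ = P₁(V₁/V₂)^n = 54.7 kPa.
W = (P₁V₁−P₂V₂)/(n−1) = (501×30.9−54.7×216)/0.14 = 26300 J.
Work done on the gas = −W_by = -26300 J.

-26300 J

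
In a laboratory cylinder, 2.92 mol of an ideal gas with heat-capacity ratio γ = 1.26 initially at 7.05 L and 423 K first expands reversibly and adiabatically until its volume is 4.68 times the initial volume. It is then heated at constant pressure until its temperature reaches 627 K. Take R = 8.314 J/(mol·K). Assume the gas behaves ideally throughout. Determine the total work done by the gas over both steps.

21400 J

P₁ = nRT₁/V₁ = 2.92×8.314×423/7.05 = 1460 kPa.
Step 1 — Adiabatic: TV^(γ−1) = const ⇒ T₂ = 423×(0.214)^0.260 = 283 K; PV^γ = const ⇒ P₂ = 208 kPa.
ΔU = nCvΔT = 2.92×32.0×(283−423) = -13100 J.
Q = 0 for an adiabatic process, so W = −ΔU = 13100 J.
State after step 1: P = 208 kPa, V = 33.0 L, T = 283 K.
Step 2 — Isobaric: P stays 208 kPa; V/T = const ⇒ T₂ = 627 K, V₂ = 73.1 L.
W = PΔV = 208×(73.1−33.0) kPa·L = 8350 J.
ΔU = nCvΔT = 2.92×32.0×(627−283) = 32100 J.
Q = ΔU + W = nCpΔT = 40400 J.
Net over both steps: W = 21400 J, Q = 40400 J, ΔU = 19000 J.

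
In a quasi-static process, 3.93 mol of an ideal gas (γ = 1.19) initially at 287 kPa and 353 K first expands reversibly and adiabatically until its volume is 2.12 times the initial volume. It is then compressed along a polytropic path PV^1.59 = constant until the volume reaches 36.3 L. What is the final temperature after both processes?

V₁ = nRT₁/P₁ = 3.93×8.314×353/287 = 40.2 L.
Step 1 — Adiabatic: TV^(γ−1) = const ⇒ T₂ = 353×(0.472)^0.190 = 306 K; PV^γ = const ⇒ P₂ = 117 kPa.
ΔU = nCvΔT = 3.93×43.8×(306−353) = -8080 J.
Q = 0 for an adiabatic process, so W = −ΔU = 8080 J.
State after step 1: P = 117 kPa, V = 85.2 L, T = 306 K.
Step 2 — Polytropic n=1.59: T₂ = T₁(V₁/V₂)^(n−1) = 306×(2.35)^0.59 = 506 K; P₂ = P₁(V₁/V₂)^n = 456 kPa.
W = (P₁V₁−P₂V₂)/(n−1) = (117×85.2−456×36.3)/0.59 = -11100 J.
ΔU = nCvΔT = 3.93×43.8×(506−306) = 34400 J.
Q = ΔU + W = 23300 J.
Net over both steps: W = -3010 J, Q = 23300 J, ΔU = 26400 J.

506 K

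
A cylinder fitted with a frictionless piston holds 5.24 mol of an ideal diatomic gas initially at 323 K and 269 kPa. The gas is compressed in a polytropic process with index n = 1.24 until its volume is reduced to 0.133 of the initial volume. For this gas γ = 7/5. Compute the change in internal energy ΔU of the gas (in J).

21900 J

V₁ = nRT₁/P₁ = 5.24×8.314×323/269 = 52.3 L.
Polytropic n=1.24: T₂ = T₁(V₁/V₂)^(n−1) = 323×(7.52)^0.24 = 524 K; P₂ = P₁(V₁/V₂)^n = 3280 kPa.
For an ideal gas ΔU = nCvΔT with Cv = (5/2)R = 20.8 J/(mol·K).
ΔU = 5.24×20.8×(524−323) = 21900 J.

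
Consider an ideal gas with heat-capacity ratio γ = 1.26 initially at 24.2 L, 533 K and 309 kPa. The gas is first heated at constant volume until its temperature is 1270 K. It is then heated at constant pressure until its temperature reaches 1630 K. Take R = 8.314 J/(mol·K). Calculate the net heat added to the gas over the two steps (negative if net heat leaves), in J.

64200 J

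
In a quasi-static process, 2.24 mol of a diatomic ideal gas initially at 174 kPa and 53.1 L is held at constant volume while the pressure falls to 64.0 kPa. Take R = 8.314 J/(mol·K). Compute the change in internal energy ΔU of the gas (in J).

-14600 J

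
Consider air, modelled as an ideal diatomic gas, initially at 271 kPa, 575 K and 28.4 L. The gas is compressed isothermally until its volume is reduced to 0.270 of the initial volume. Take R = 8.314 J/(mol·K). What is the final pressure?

Isothermal: T stays 575 K; PV = const ⇒ V₂ = 7.67 L, P₂ = 1000 kPa.

1000 kPa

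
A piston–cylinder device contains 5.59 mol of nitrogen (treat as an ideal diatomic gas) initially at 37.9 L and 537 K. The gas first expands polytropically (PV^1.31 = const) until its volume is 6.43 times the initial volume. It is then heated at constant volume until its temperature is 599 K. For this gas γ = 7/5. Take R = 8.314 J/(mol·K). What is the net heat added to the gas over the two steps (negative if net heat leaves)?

42500 J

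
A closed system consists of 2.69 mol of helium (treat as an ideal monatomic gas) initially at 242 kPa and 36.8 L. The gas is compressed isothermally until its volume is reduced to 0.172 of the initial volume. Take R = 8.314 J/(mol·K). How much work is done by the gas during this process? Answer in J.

-15700 J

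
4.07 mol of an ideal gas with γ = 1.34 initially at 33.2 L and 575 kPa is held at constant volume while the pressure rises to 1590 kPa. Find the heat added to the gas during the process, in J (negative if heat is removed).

99100 J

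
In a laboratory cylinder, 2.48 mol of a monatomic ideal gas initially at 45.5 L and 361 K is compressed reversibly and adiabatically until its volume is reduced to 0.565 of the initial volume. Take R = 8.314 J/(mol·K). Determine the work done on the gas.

5170 J

P₁ = nRT₁/V₁ = 2.48×8.314×361/45.5 = 164 kPa.
Adiabatic: TV^(γ−1) = const ⇒ T₂ = 361×(1.77)^0.667 = 528 K; PV^γ = const ⇒ P₂ = 424 kPa.
ΔU = nCvΔT = 2.48×12.5×(528−361) = 5170 J.
Q = 0 for an adiabatic process, so W = −ΔU = -5170 J.
Work done on the gas = −W_by = 5170 J.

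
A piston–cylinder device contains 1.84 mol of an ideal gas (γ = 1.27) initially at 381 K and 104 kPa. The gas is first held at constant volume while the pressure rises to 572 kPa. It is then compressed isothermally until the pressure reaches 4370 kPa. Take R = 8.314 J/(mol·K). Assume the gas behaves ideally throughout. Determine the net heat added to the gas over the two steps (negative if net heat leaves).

32000 J

V₁ = nRT₁/P₁ = 1.84×8.314×381/104 = 56.0 L.
Step 1 — Isochoric: V stays 56.0 L; P/T = const ⇒ T₂ = 2100 K, P₂ = 572 kPa.
W = 0 (no volume change).
ΔU = nCvΔT = 1.84×30.8×(2100−381) = 97100 J.
Q = ΔU = 97100 J.
State after step 1: P = 572 kPa, V = 56.0 L, T = 2100 K.
Step 2 — Isothermal: T stays 2100 K; PV = const ⇒ V₂ = 7.34 L, P₂ = 4370 kPa.
ΔU = 0 (ideal gas, T constant).
W = nRT ln(V₂/V₁) = 1.84×8.314×2100×ln(0.131) = -65200 J.
Q = ΔU + W = -65200 J.
Net over both steps: W = -65200 J, Q = 32000 J, ΔU = 97100 J.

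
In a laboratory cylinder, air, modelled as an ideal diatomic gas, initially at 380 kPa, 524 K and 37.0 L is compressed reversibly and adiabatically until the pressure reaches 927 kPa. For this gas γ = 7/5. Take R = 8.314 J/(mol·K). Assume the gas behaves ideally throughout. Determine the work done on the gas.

n = P₁V₁/(RT₁) = 380×37.0/(8.314×524) = 3.23 mol.
Adiabatic: T₂/T₁ = (P₂/P₁)^((γ−1)/γ) ⇒ T₂ = 524×(2.44)^0.286 = 676 K; V₂ = 19.6 L.
ΔU = nCvΔT = 3.23×20.8×(676−524) = 10200 J.
Q = 0 for an adiabatic process, so W = −ΔU = -10200 J.
Work done on the gas = −W_by = 10200 J.

10200 J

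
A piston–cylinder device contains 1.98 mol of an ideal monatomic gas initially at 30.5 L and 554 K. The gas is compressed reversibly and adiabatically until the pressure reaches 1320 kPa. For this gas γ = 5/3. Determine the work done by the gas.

P₁ = nRT₁/V₁ = 1.98×8.314×554/30.5 = 299 kPa.
Adiabatic: T₂/T₁ = (P₂/P₁)^((γ−1)/γ) ⇒ T₂ = 554×(4.41)^0.400 = 1000 K; V₂ = 12.5 L.
ΔU = nCvΔT = 1.98×12.5×(1000−554) = 11100 J.
Q = 0 for an adiabatic process, so W = −ΔU = -11100 J.

-11100 J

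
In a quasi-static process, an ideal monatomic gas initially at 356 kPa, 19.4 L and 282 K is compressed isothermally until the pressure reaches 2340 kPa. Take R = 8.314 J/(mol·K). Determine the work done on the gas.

n = P₁V₁/(RT₁) = 356×19.4/(8.314×282) = 2.95 mol.
Isothermal: T stays 282 K; PV = const ⇒ V₂ = 2.95 L, P₂ = 2340 kPa.
W = nRT ln(V₂/V₁) = 2.95×8.314×282×ln(0.152) = -13000 J.
Work done on the gas = −W_by = 13000 J.

13000 J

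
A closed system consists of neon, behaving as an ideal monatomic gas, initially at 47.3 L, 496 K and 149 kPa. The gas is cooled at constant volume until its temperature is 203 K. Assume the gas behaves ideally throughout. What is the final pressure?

Isochoric: V stays 47.3 L; P/T = const ⇒ T₂ = 203 K, P₂ = 61.0 kPa.

61.0 kPa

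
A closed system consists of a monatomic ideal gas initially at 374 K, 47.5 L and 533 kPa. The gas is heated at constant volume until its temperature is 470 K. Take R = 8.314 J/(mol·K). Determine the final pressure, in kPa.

Isochoric: V stays 47.5 L; P/T = const ⇒ T₂ = 470 K, P₂ = 670 kPa.

670 kPa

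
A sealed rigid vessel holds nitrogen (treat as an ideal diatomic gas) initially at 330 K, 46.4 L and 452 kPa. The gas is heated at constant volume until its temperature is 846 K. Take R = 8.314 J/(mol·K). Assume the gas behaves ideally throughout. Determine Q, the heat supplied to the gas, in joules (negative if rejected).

n = P₁V₁/(RT₁) = 452×46.4/(8.314×330) = 7.64 mol.
Isochoric: V stays 46.4 L; P/T = const ⇒ T₂ = 846 K, P₂ = 1160 kPa.
W = 0 (no volume change).
ΔU = nCvΔT = 7.64×20.8×(846−330) = 82000 J.
Q = ΔU = 82000 J.

82000 J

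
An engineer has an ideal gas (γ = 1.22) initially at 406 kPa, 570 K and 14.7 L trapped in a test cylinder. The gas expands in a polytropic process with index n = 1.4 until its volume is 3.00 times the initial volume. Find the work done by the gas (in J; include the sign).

n = P₁V₁/(RT₁) = 406×14.7/(8.314×570) = 1.26 mol.
Polytropic n=1.4: T₂ = T₁(V₁/V₂)^(n−1) = 570×(0.333)^0.40 = 367 K; P₂ = P₁(V₁/V₂)^n = 87.2 kPa.
W = (P₁V₁−P₂V₂)/(n−1) = (406×14.7−87.2×44.1)/0.40 = 5310 J.

5310 J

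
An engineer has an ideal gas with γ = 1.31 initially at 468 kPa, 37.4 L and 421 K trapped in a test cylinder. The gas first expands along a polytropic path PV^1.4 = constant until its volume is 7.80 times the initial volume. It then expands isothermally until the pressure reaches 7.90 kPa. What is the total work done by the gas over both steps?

n = P₁V₁/(RT₁) = 468×37.4/(8.314×421) = 5.00 mol.
Step 1 — Polytropic n=1.4: T₂ = T₁(V₁/V₂)^(n−1) = 421×(0.128)^0.40 = 185 K; P₂ = P₁(V₁/V₂)^n = 26.4 kPa.
W = (P₁V₁−P₂V₂)/(n−1) = (468×37.4−26.4×292)/0.40 = 24500 J.
ΔU = nCvΔT = 5.00×26.8×(185−421) = -31600 J.
Q = ΔU + W = -7120 J.
State after step 1: P = 26.4 kPa, V = 292 L, T = 185 K.
Step 2 — Isothermal: T stays 185 K; PV = const ⇒ V₂ = 974 L, P₂ = 7.90 kPa.
ΔU = 0 (ideal gas, T constant).
W = nRT ln(V₂/V₁) = 5.00×8.314×185×ln(3.34) = 9280 J.
Q = ΔU + W = 9280 J.
Net over both steps: W = 33800 J, Q = 2160 J, ΔU = -31600 J.

33800 J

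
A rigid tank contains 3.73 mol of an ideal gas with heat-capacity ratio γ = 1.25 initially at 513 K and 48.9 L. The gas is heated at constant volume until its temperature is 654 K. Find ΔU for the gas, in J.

P₁ = nRT₁/V₁ = 3.73×8.314×513/48.9 = 325 kPa.
Isochoric: V stays 48.9 L; P/T = const ⇒ T₂ = 654 K, P₂ = 415 kPa.
For an ideal gas ΔU = nCvΔT with Cv = R/(γ−1) = 33.3 J/(mol·K).
ΔU = 3.73×33.3×(654−513) = 17500 J.

17500 J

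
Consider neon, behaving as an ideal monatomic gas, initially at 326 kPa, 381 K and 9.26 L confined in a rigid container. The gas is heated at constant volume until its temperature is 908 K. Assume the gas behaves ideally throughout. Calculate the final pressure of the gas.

777 kPa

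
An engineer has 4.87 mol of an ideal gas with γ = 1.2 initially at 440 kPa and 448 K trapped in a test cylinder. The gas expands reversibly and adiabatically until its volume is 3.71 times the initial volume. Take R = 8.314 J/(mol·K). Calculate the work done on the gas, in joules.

-20900 J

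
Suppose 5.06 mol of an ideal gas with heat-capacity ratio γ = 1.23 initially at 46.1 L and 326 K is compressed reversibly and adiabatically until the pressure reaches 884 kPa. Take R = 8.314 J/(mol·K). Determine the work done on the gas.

13500 J

P₁ = nRT₁/V₁ = 5.06×8.314×326/46.1 = 297 kPa.
Adiabatic: T₂/T₁ = (P₂/P₁)^((γ−1)/γ) ⇒ T₂ = 326×(2.97)^0.187 = 400 K; V₂ = 19.0 L.
ΔU = nCvΔT = 5.06×36.1×(400−326) = 13500 J.
Q = 0 for an adiabatic process, so W = −ΔU = -13500 J.
Work done on the gas = −W_by = 13500 J.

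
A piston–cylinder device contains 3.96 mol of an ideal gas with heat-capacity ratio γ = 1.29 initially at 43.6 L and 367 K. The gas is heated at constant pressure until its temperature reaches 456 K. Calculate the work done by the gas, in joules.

2930 J

P₁ = nRT₁/V₁ = 3.96×8.314×367/43.6 = 277 kPa.
Isobaric: P stays 277 kPa; V/T = const ⇒ T₂ = 456 K, V₂ = 54.2 L.
W = PΔV = 277×(54.2−43.6) kPa·L = 2930 J.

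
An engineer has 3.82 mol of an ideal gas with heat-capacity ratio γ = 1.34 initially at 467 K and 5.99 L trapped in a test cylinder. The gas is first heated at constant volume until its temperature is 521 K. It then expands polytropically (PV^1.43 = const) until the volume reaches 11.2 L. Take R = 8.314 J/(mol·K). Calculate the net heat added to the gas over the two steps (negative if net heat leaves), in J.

2640 J

P₁ = nRT₁/V₁ = 3.82×8.314×467/5.99 = 2480 kPa.
Step 1 — Isochoric: V stays 5.99 L; P/T = const ⇒ T₂ = 521 K, P₂ = 2760 kPa.
W = 0 (no volume change).
ΔU = nCvΔT = 3.82×24.5×(521−467) = 5040 J.
Q = ΔU = 5040 J.
State after step 1: P = 2760 kPa, V = 5.99 L, T = 521 K.
Step 2 — Polytropic n=1.43: T₂ = T₁(V₁/V₂)^(n−1) = 521×(0.535)^0.43 = 398 K; P₂ = P₁(V₁/V₂)^n = 1130 kPa.
W = (P₁V₁−P₂V₂)/(n−1) = (2760×5.99−1130×11.2)/0.43 = 9080 J.
ΔU = nCvΔT = 3.82×24.5×(398−521) = -11500 J.
Q = ΔU + W = -2400 J.
Net over both steps: W = 9080 J, Q = 2640 J, ΔU = -6440 J.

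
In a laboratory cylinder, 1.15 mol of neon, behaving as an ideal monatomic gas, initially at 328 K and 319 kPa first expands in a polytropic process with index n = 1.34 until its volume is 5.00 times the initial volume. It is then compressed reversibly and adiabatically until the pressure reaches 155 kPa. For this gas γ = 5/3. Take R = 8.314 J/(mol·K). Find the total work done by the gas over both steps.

1780 J

V₁ = nRT₁/P₁ = 1.15×8.314×328/319 = 9.83 L.
Step 1 — Polytropic n=1.34: T₂ = T₁(V₁/V₂)^(n−1) = 328×(0.200)^0.34 = 190 K; P₂ = P₁(V₁/V₂)^n = 36.9 kPa.
W = (P₁V₁−P₂V₂)/(n−1) = (319×9.83−36.9×49.2)/0.34 = 3890 J.
ΔU = nCvΔT = 1.15×12.5×(190−328) = -1980 J.
Q = ΔU + W = 1900 J.
State after step 1: P = 36.9 kPa, V = 49.2 L, T = 190 K.
Step 2 — Adiabatic: T₂/T₁ = (P₂/P₁)^((γ−1)/γ) ⇒ T₂ = 190×(4.20)^0.400 = 337 K; V₂ = 20.8 L.
ΔU = nCvΔT = 1.15×12.5×(337−190) = 2110 J.
Q = 0 for an adiabatic process, so W = −ΔU = -2110 J.
Net over both steps: W = 1780 J, Q = 1900 J, ΔU = 128 J.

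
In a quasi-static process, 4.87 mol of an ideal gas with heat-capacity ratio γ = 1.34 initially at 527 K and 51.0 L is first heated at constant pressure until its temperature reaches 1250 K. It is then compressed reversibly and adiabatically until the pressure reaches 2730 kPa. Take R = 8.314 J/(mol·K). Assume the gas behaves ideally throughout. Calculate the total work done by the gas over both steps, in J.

-61500 J

P₁ = nRT₁/V₁ = 4.87×8.314×527/51.0 = 418 kPa.
Step 1 — Isobaric: P stays 418 kPa; V/T = const ⇒ T₂ = 1250 K, V₂ = 121 L.
W = PΔV = 418×(121−51.0) kPa·L = 29300 J.
ΔU = nCvΔT = 4.87×24.5×(1250−527) = 86100 J.
Q = ΔU + W = nCpΔT = 115000 J.
State after step 1: P = 418 kPa, V = 121 L, T = 1250 K.
Step 2 — Adiabatic: T₂/T₁ = (P₂/P₁)^((γ−1)/γ) ⇒ T₂ = 1250×(6.53)^0.254 = 2010 K; V₂ = 29.8 L.
ΔU = nCvΔT = 4.87×24.5×(2010−1250) = 90700 J.
Q = 0 for an adiabatic process, so W = −ΔU = -90700 J.
Net over both steps: W = -61500 J, Q = 115000 J, ΔU = 177000 J.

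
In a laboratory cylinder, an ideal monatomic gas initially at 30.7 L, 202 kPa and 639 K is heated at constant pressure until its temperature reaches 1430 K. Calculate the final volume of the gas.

Isobaric: P stays 202 kPa; V/T = const ⇒ T₂ = 1430 K, V₂ = 68.7 L.

68.7 L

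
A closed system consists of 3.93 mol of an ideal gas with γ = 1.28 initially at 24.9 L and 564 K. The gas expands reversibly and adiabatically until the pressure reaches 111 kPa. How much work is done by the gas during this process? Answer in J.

22400 J

P₁ = nRT₁/V₁ = 3.93×8.314×564/24.9 = 740 kPa.
Adiabatic: T₂/T₁ = (P₂/P₁)^((γ−1)/γ) ⇒ T₂ = 564×(0.150)^0.219 = 372 K; V₂ = 110 L.
ΔU = nCvΔT = 3.93×29.7×(372−564) = -22400 J.
Q = 0 for an adiabatic process, so W = −ΔU = 22400 J.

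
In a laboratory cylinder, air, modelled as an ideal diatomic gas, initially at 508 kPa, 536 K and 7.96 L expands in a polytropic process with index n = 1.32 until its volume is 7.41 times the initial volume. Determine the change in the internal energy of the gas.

-4780 J

n = P₁V₁/(RT₁) = 508×7.96/(8.314×536) = 0.907 mol.
Polytropic n=1.32: T₂ = T₁(V₁/V₂)^(n−1) = 536×(0.135)^0.32 = 282 K; P₂ = P₁(V₁/V₂)^n = 36.1 kPa.
For an ideal gas ΔU = nCvΔT with Cv = (5/2)R = 20.8 J/(mol·K).
ΔU = 0.907×20.8×(282−536) = -4780 J.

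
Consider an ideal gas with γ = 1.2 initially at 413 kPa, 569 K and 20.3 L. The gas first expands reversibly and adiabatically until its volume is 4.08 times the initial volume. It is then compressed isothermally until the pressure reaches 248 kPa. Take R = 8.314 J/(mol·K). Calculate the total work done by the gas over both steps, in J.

n = P₁V₁/(RT₁) = 413×20.3/(8.314×569) = 1.77 mol.
Step 1 — Adiabatic: TV^(γ−1) = const ⇒ T₂ = 569×(0.245)^0.200 = 430 K; PV^γ = const ⇒ P₂ = 76.4 kPa.
ΔU = nCvΔT = 1.77×41.6×(430−569) = -10300 J.
Q = 0 for an adiabatic process, so W = −ΔU = 10300 J.
State after step 1: P = 76.4 kPa, V = 82.8 L, T = 430 K.
Step 2 — Isothermal: T stays 430 K; PV = const ⇒ V₂ = 25.5 L, P₂ = 248 kPa.
ΔU = 0 (ideal gas, T constant).
W = nRT ln(V₂/V₁) = 1.77×8.314×430×ln(0.308) = -7450 J.
Q = ΔU + W = -7450 J.
Net over both steps: W = 2830 J, Q = -7450 J, ΔU = -10300 J.

2830 J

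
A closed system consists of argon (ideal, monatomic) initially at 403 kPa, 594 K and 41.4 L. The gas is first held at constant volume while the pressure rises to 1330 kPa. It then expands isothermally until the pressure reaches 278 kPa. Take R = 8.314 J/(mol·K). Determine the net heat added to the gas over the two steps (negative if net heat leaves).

n = P₁V₁/(RT₁) = 403×41.4/(8.314×594) = 3.38 mol.
Step 1 — Isochoric: V stays 41.4 L; P/T = const ⇒ T₂ = 1960 K, P₂ = 1330 kPa.
W = 0 (no volume change).
ΔU = nCvΔT = 3.38×12.5×(1960−594) = 57600 J.
Q = ΔU = 57600 J.
State after step 1: P = 1330 kPa, V = 41.4 L, T = 1960 K.
Step 2 — Isothermal: T stays 1960 K; PV = const ⇒ V₂ = 198 L, P₂ = 278 kPa.
ΔU = 0 (ideal gas, T constant).
W = nRT ln(V₂/V₁) = 3.38×8.314×1960×ln(4.78) = 86200 J.
Q = ΔU + W = 86200 J.
Net over both steps: W = 86200 J, Q = 144000 J, ΔU = 57600 J.

144000 J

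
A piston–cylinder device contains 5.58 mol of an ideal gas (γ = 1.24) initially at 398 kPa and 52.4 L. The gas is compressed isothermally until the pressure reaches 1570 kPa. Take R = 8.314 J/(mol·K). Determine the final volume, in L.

T₁ = P₁V₁/(nR) = 398×52.4/(5.58×8.314) = 450 K.
Isothermal: T stays 450 K; PV = const ⇒ V₂ = 13.3 L, P₂ = 1570 kPa.

13.3 L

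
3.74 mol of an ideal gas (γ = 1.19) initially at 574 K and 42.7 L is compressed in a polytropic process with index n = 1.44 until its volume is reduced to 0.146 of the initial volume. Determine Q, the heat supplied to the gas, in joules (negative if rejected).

71100 J

P₁ = nRT₁/V₁ = 3.74×8.314×574/42.7 = 418 kPa.
Polytropic n=1.44: T₂ = T₁(V₁/V₂)^(n−1) = 574×(6.85)^0.44 = 1340 K; P₂ = P₁(V₁/V₂)^n = 6680 kPa.
W = (P₁V₁−P₂V₂)/(n−1) = (418×42.7−6680×6.23)/0.44 = -54000 J.
ΔU = nCvΔT = 3.74×43.8×(1340−574) = 125000 J.
Q = ΔU + W = 71100 J.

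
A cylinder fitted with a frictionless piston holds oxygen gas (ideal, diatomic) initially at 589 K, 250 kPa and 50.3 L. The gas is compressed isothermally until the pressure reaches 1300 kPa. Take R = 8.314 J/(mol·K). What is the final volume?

9.67 L

Isothermal: T stays 589 K; PV = const ⇒ V₂ = 9.67 L, P₂ = 1300 kPa.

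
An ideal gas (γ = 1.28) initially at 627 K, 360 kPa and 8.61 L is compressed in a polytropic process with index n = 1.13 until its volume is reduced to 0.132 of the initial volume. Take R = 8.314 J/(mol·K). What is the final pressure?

3550 kPa

Polytropic n=1.13: T₂ = T₁(V₁/V₂)^(n−1) = 627×(7.58)^0.13 = 816 K; P₂ = P₁(V₁/V₂)^n = 3550 kPa.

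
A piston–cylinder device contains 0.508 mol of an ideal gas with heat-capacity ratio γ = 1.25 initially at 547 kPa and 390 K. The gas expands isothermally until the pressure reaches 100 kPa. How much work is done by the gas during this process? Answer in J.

2800 J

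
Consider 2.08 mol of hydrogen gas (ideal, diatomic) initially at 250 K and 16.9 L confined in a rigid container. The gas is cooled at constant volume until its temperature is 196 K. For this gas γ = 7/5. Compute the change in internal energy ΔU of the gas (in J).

P₁ = nRT₁/V₁ = 2.08×8.314×250/16.9 = 256 kPa.
Isochoric: V stays 16.9 L; P/T = const ⇒ T₂ = 196 K, P₂ = 201 kPa.
For an ideal gas ΔU = nCvΔT with Cv = (5/2)R = 20.8 J/(mol·K).
ΔU = 2.08×20.8×(196−250) = -2330 J.

-2330 J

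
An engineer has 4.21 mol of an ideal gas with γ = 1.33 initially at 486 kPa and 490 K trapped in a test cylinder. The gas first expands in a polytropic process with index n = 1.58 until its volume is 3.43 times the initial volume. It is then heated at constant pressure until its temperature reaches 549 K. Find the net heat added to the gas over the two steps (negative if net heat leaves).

32200 J

V₁ = nRT₁/P₁ = 4.21×8.314×490/486 = 35.3 L.
Step 1 — Polytropic n=1.58: T₂ = T₁(V₁/V₂)^(n−1) = 490×(0.292)^0.58 = 240 K; P₂ = P₁(V₁/V₂)^n = 69.3 kPa.
W = (P₁V₁−P₂V₂)/(n−1) = (486×35.3−69.3×121)/0.58 = 15100 J.
ΔU = nCvΔT = 4.21×25.2×(240−490) = -26500 J.
Q = ΔU + W = -11400 J.
State after step 1: P = 69.3 kPa, V = 121 L, T = 240 K.
Step 2 — Isobaric: P stays 69.3 kPa; V/T = const ⇒ T₂ = 549 K, V₂ = 277 L.
W = PΔV = 69.3×(277−121) kPa·L = 10800 J.
ΔU = nCvΔT = 4.21×25.2×(549−240) = 32800 J.
Q = ΔU + W = nCpΔT = 43600 J.
Net over both steps: W = 25900 J, Q = 32200 J, ΔU = 6260 J.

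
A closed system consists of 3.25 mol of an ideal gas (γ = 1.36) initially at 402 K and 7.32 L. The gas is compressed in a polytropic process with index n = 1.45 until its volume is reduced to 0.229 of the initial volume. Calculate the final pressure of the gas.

12600 kPa

P₁ = nRT₁/V₁ = 3.25×8.314×402/7.32 = 1480 kPa.
Polytropic n=1.45: T₂ = T₁(V₁/V₂)^(n−1) = 402×(4.37)^0.45 = 780 K; P₂ = P₁(V₁/V₂)^n = 12600 kPa.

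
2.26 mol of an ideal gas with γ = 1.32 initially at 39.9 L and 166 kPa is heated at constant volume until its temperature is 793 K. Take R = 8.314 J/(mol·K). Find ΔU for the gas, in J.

25900 J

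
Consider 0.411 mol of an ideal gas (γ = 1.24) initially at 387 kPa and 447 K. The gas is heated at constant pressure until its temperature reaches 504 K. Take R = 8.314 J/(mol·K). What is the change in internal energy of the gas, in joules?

V₁ = nRT₁/P₁ = 0.411×8.314×447/387 = 3.95 L.
Isobaric: P stays 387 kPa; V/T = const ⇒ T₂ = 504 K, V₂ = 4.45 L.
For an ideal gas ΔU = nCvΔT with Cv = R/(γ−1) = 34.6 J/(mol·K).
ΔU = 0.411×34.6×(504−447) = 812 J.

812 J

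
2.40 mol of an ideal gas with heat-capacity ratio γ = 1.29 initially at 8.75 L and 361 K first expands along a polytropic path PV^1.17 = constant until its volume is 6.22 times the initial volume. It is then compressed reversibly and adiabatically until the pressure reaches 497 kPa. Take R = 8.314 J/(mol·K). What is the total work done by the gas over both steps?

P₁ = nRT₁/V₁ = 2.40×8.314×361/8.75 = 823 kPa.
Step 1 — Polytropic n=1.17: T₂ = T₁(V₁/V₂)^(n−1) = 361×(0.161)^0.17 = 265 K; P₂ = P₁(V₁/V₂)^n = 97.0 kPa.
W = (P₁V₁−P₂V₂)/(n−1) = (823×8.75−97.0×54.4)/0.17 = 11300 J.
ΔU = nCvΔT = 2.40×28.7×(265−361) = -6630 J.
Q = ΔU + W = 4680 J.
State after step 1: P = 97.0 kPa, V = 54.4 L, T = 265 K.
Step 2 — Adiabatic: T₂/T₁ = (P₂/P₁)^((γ−1)/γ) ⇒ T₂ = 265×(5.12)^0.225 = 382 K; V₂ = 15.3 L.
ΔU = nCvΔT = 2.40×28.7×(382−265) = 8080 J.
Q = 0 for an adiabatic process, so W = −ΔU = -8080 J.
Net over both steps: W = 3240 J, Q = 4680 J, ΔU = 1450 J.

3240 J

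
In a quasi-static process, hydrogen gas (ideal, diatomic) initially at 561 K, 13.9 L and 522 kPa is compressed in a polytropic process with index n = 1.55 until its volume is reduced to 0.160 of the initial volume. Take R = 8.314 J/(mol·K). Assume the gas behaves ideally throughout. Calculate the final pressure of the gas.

Polytropic n=1.55: T₂ = T₁(V₁/V₂)^(n−1) = 561×(6.25)^0.55 = 1540 K; P₂ = P₁(V₁/V₂)^n = 8940 kPa.

8940 kPa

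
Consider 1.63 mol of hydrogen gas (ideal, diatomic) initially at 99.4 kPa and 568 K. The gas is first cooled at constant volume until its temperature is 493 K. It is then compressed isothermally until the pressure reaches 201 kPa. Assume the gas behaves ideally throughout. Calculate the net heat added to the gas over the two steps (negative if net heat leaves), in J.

V₁ = nRT₁/P₁ = 1.63×8.314×568/99.4 = 77.4 L.
Step 1 — Isochoric: V stays 77.4 L; P/T = const ⇒ T₂ = 493 K, P₂ = 86.3 kPa.
W = 0 (no volume change).
ΔU = nCvΔT = 1.63×20.8×(493−568) = -2540 J.
Q = ΔU = -2540 J.
State after step 1: P = 86.3 kPa, V = 77.4 L, T = 493 K.
Step 2 — Isothermal: T stays 493 K; PV = const ⇒ V₂ = 33.2 L, P₂ = 201 kPa.
ΔU = 0 (ideal gas, T constant).
W = nRT ln(V₂/V₁) = 1.63×8.314×493×ln(0.429) = -5650 J.
Q = ΔU + W = -5650 J.
Net over both steps: W = -5650 J, Q = -8190 J, ΔU = -2540 J.

-8190 J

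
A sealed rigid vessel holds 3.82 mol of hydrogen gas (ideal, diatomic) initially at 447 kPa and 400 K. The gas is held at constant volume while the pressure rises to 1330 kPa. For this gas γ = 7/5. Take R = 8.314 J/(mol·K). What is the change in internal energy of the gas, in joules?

V₁ = nRT₁/P₁ = 3.82×8.314×400/447 = 28.4 L.
Isochoric: V stays 28.4 L; P/T = const ⇒ T₂ = 1190 K, P₂ = 1330 kPa.
For an ideal gas ΔU = nCvΔT with Cv = (5/2)R = 20.8 J/(mol·K).
ΔU = 3.82×20.8×(1190−400) = 62700 J.

62700 J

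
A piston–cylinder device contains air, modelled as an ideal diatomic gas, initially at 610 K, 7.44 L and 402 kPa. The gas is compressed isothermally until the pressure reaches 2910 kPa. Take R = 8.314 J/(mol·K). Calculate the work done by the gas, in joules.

n = P₁V₁/(RT₁) = 402×7.44/(8.314×610) = 0.590 mol.
Isothermal: T stays 610 K; PV = const ⇒ V₂ = 1.03 L, P₂ = 2910 kPa.
W = nRT ln(V₂/V₁) = 0.590×8.314×610×ln(0.138) = -5920 J.

-5920 J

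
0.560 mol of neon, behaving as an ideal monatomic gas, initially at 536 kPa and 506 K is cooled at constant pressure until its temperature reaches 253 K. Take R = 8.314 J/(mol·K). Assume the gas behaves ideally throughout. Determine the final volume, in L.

2.20 L

V₁ = nRT₁/P₁ = 0.560×8.314×506/536 = 4.40 L.
Isobaric: P stays 536 kPa; V/T = const ⇒ T₂ = 253 K, V₂ = 2.20 L.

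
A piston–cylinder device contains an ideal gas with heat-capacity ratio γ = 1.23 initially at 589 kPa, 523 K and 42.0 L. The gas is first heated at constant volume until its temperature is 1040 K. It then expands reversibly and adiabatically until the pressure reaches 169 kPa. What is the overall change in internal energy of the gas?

41400 J

n = P₁V₁/(RT₁) = 589×42.0/(8.314×523) = 5.69 mol.
Step 1 — Isochoric: V stays 42.0 L; P/T = const ⇒ T₂ = 1040 K, P₂ = 1170 kPa.
W = 0 (no volume change).
ΔU = nCvΔT = 5.69×36.1×(1040−523) = 106000 J.
Q = ΔU = 106000 J.
State after step 1: P = 1170 kPa, V = 42.0 L, T = 1040 K.
Step 2 — Adiabatic: T₂/T₁ = (P₂/P₁)^((γ−1)/γ) ⇒ T₂ = 1040×(0.144)^0.187 = 724 K; V₂ = 203 L.
ΔU = nCvΔT = 5.69×36.1×(724−1040) = -65000 J.
Q = 0 for an adiabatic process, so W = −ΔU = 65000 J.
Net over both steps: W = 65000 J, Q = 106000 J, ΔU = 41400 J.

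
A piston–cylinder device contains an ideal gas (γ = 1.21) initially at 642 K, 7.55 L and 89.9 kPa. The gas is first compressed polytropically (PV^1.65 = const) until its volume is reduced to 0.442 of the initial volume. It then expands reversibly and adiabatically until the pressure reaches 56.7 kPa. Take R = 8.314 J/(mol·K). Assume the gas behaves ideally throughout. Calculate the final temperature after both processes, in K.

798 K

n = P₁V₁/(RT₁) = 89.9×7.55/(8.314×642) = 0.127 mol.
Step 1 — Polytropic n=1.65: T₂ = T₁(V₁/V₂)^(n−1) = 642×(2.26)^0.65 = 1090 K; P₂ = P₁(V₁/V₂)^n = 346 kPa.
W = (P₁V₁−P₂V₂)/(n−1) = (89.9×7.55−346×3.34)/0.65 = -731 J.
ΔU = nCvΔT = 0.127×39.6×(1090−642) = 2260 J.
Q = ΔU + W = 1530 J.
State after step 1: P = 346 kPa, V = 3.34 L, T = 1090 K.
Step 2 — Adiabatic: T₂/T₁ = (P₂/P₁)^((γ−1)/γ) ⇒ T₂ = 1090×(0.164)^0.174 = 798 K; V₂ = 14.9 L.
ΔU = nCvΔT = 0.127×39.6×(798−1090) = -1480 J.
Q = 0 for an adiabatic process, so W = −ΔU = 1480 J.
Net over both steps: W = 749 J, Q = 1530 J, ΔU = 783 J.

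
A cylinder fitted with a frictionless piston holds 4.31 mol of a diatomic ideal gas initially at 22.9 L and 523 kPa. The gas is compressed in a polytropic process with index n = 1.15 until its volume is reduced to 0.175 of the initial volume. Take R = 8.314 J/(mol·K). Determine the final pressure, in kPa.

T₁ = P₁V₁/(nR) = 523×22.9/(4.31×8.314) = 334 K.
Polytropic n=1.15: T₂ = T₁(V₁/V₂)^(n−1) = 334×(5.71)^0.15 = 434 K; P₂ = P₁(V₁/V₂)^n = 3880 kPa.

3880 kPa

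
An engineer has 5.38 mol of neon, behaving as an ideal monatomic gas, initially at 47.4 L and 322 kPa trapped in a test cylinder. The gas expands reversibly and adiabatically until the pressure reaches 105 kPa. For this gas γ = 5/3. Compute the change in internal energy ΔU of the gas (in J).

T₁ = P₁V₁/(nR) = 322×47.4/(5.38×8.314) = 341 K.
Adiabatic: T₂/T₁ = (P₂/P₁)^((γ−1)/γ) ⇒ T₂ = 341×(0.326)^0.400 = 218 K; V₂ = 92.8 L.
For an ideal gas ΔU = nCvΔT with Cv = (3/2)R = 12.5 J/(mol·K).
ΔU = 5.38×12.5×(218−341) = -8270 J.

-8270 J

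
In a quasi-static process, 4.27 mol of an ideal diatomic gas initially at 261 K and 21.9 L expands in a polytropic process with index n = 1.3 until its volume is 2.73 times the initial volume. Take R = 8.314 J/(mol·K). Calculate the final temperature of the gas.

193 K

P₁ = nRT₁/V₁ = 4.27×8.314×261/21.9 = 423 kPa.
Polytropic n=1.3: T₂ = T₁(V₁/V₂)^(n−1) = 261×(0.366)^0.30 = 193 K; P₂ = P₁(V₁/V₂)^n = 115 kPa.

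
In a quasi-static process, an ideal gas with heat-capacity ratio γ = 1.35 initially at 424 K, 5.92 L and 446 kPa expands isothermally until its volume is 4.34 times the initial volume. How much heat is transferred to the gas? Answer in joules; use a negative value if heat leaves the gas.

3880 J

n = P₁V₁/(RT₁) = 446×5.92/(8.314×424) = 0.749 mol.
Isothermal: T stays 424 K; PV = const ⇒ V₂ = 25.7 L, P₂ = 103 kPa.
ΔU = 0 (ideal gas, T constant).
W = nRT ln(V₂/V₁) = 0.749×8.314×424×ln(4.34) = 3880 J.
Q = ΔU + W = 3880 J.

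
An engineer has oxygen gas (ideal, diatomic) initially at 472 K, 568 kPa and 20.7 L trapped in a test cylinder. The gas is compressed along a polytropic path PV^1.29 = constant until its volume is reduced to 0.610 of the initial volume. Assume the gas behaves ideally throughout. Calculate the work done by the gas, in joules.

-6250 J

n = P₁V₁/(RT₁) = 568×20.7/(8.314×472) = 3.00 mol.
Polytropic n=1.29: T₂ = T₁(V₁/V₂)^(n−1) = 472×(1.64)^0.29 = 545 K; P₂ = P₁(V₁/V₂)^n = 1070 kPa.
W = (P₁V₁−P₂V₂)/(n−1) = (568×20.7−1070×12.6)/0.29 = -6250 J.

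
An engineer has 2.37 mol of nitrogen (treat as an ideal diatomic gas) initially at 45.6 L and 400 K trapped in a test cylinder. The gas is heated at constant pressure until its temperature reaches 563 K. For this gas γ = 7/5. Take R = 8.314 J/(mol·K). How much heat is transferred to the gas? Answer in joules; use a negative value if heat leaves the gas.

P₁ = nRT₁/V₁ = 2.37×8.314×400/45.6 = 173 kPa.
Isobaric: P stays 173 kPa; V/T = const ⇒ T₂ = 563 K, V₂ = 64.2 L.
W = PΔV = 173×(64.2−45.6) kPa·L = 3210 J.
ΔU = nCvΔT = 2.37×20.8×(563−400) = 8030 J.
Q = ΔU + W = nCpΔT = 11200 J.

11200 J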